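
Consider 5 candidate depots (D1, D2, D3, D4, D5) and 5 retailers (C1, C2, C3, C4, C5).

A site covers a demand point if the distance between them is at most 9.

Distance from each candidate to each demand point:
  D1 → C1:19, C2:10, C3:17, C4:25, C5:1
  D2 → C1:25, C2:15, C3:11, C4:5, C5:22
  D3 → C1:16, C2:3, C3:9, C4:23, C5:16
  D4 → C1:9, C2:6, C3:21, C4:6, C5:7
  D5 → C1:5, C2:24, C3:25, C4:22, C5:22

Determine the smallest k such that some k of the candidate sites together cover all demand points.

Coverage sets (demand points within 9 of each site):
  D1: {C5}
  D2: {C4}
  D3: {C2, C3}
  D4: {C1, C2, C4, C5}
  D5: {C1}
No single site covers all 5 demand points.
But {D3, D4} covers everything, so the minimum is 2.

2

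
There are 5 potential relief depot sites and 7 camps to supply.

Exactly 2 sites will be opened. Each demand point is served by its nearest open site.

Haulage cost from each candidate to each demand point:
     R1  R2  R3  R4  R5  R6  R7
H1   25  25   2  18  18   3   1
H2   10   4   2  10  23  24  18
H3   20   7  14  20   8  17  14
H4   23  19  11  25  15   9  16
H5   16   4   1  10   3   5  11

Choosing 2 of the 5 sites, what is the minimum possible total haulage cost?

Open {H1, H5}.
  R1→H5 16, R2→H5 4, R3→H5 1, R4→H5 10, R5→H5 3, R6→H1 3, R7→H1 1  ⇒ total 38.
Compare {H2, H5}: total 44.
Compare {H1, H2}: total 48.
No size-2 selection does better; minimum is 38.

38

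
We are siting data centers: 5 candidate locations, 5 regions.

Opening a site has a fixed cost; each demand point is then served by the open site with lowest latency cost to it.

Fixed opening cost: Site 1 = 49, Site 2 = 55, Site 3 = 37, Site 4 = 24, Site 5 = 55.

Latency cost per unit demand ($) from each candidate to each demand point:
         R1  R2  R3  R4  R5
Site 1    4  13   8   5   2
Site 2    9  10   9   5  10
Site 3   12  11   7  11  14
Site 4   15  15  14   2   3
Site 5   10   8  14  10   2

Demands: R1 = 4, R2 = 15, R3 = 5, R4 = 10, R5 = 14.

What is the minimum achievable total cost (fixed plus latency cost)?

Open {Site 1, Site 4, Site 5}: assign each demand point to its cheapest open site.
  R1→Site 1 4×4=16, R2→Site 5 15×8=120, R3→Site 1 5×8=40, R4→Site 4 10×2=20, R5→Site 1 14×2=28
  latency cost 224, fixed 128 → total 352.
Compare {Site 4, Site 5}: latency cost 278 + fixed 79 = 357.
Compare {Site 1, Site 5}: latency cost 254 + fixed 104 = 358.
Compare {Site 3, Site 4, Site 5}: latency cost 243 + fixed 116 = 359.
All other subsets cost ≥ 357. Minimum total cost: 352.

352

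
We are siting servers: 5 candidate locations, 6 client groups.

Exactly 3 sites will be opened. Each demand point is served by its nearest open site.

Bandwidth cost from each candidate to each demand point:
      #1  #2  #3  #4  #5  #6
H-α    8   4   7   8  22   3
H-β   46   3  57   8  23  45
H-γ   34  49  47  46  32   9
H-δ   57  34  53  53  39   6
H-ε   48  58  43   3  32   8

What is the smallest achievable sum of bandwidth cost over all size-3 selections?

46

Open {H-α, H-β, H-ε}.
  #1→H-α 8, #2→H-β 3, #3→H-α 7, #4→H-ε 3, #5→H-α 22, #6→H-α 3  ⇒ total 46.
Compare {H-α, H-γ, H-ε}: total 47.
Compare {H-α, H-δ, H-ε}: total 47.
No size-3 selection does better; minimum is 46.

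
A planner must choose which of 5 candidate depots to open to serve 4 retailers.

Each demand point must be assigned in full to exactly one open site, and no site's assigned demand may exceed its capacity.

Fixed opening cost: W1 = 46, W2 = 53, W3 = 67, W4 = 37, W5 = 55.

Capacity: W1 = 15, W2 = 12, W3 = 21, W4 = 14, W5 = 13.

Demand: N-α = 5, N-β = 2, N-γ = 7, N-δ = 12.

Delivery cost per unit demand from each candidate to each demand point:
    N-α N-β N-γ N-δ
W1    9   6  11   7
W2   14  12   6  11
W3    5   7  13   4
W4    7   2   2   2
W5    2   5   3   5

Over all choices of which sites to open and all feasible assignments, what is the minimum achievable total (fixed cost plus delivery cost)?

Open {W4, W5}; cheapest assignment that respects the capacities:
  W4 (cap 14, load 14): N-β, N-δ — cost 2×2 + 12×2 = 28
  W5 (cap 13, load 12): N-α, N-γ — cost 5×2 + 7×3 = 31
  Shipping 59, fixed 92 → total 151.
  Any other capacity-feasible assignment to {W4, W5} ships for at least 59.
Compare {W3, W4}: its best feasible assignment gives total 195.
Compare {W1, W4, W5}: its best feasible assignment gives total 197.
Every other set of open sites that can feasibly serve all demand totals ≥ 195 even under its best assignment. Minimum: 151.

151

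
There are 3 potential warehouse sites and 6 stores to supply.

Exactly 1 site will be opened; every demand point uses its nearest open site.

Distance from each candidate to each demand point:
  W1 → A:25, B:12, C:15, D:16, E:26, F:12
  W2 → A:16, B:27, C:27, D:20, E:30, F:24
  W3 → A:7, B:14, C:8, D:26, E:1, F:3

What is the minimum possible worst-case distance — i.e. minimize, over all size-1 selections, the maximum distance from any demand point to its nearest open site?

Open {W1}.
  Farthest demand point is E at distance 26 (to W1); all others are ≤ 26.
With {W3} the worst case is 26.
With {W2} the worst case is 30.
No size-1 selection achieves below 26.

26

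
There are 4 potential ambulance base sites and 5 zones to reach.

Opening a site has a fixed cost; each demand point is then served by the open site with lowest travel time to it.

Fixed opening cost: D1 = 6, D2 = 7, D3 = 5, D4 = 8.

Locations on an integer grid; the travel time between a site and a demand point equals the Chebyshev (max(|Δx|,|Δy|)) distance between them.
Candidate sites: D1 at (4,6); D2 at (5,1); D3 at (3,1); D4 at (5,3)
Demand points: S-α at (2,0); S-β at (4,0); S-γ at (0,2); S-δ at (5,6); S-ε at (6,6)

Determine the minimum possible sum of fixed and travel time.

19

Open {D1, D3}: assign each demand point to its cheapest open site.
  S-α→D3 1, S-β→D3 1, S-γ→D3 3, S-δ→D1 1, S-ε→D1 2
  travel time 8, fixed 11 → total 19.
Compare {D3}: travel time 15 + fixed 5 = 20.
Compare {D1, D2}: travel time 11 + fixed 13 = 24.
Compare {D3, D4}: travel time 11 + fixed 13 = 24.
All other subsets cost ≥ 20. Minimum total cost: 19.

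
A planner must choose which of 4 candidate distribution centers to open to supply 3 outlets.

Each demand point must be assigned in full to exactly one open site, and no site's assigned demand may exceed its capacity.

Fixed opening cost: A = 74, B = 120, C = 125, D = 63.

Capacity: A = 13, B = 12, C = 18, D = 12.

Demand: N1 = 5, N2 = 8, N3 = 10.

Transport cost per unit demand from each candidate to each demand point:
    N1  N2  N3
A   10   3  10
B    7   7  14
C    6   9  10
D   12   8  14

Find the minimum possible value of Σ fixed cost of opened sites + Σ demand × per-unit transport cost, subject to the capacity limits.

351

Open {A, D}; cheapest assignment that respects the capacities:
  A (cap 13, load 13): N1, N2 — cost 5×10 + 8×3 = 74
  D (cap 12, load 10): N3 — cost 10×14 = 140
  Shipping 214, fixed 137 → total 351.
  Any other capacity-feasible assignment to {A, D} ships for at least 214.
Compare {A, C}: its best feasible assignment gives total 353.
Compare {C, D}: its best feasible assignment gives total 382.
Every other set of open sites that can feasibly serve all demand totals ≥ 353 even under its best assignment. Minimum: 351.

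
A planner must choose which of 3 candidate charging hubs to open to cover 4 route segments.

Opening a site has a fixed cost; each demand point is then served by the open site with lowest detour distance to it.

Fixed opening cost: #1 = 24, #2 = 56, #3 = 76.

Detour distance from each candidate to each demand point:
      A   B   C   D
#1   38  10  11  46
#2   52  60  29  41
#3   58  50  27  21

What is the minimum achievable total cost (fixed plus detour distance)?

Open {#1}: assign each demand point to its cheapest open site.
  A→#1 38, B→#1 10, C→#1 11, D→#1 46
  detour distance 105, fixed 24 → total 129.
Compare {#1, #2}: detour distance 100 + fixed 80 = 180.
Compare {#1, #3}: detour distance 80 + fixed 100 = 180.
Compare {#3}: detour distance 156 + fixed 76 = 232.
All other subsets cost ≥ 180. Minimum total cost: 129.

129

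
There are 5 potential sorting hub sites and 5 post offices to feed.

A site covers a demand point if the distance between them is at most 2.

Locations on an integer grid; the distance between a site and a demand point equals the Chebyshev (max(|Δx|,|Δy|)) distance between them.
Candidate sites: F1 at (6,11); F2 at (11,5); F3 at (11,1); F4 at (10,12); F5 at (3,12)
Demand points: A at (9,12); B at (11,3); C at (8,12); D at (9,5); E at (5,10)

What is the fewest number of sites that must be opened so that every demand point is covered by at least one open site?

3

Coverage sets (demand points within 2 of each site):
  F1: {C, E}
  F2: {B, D}
  F3: {B}
  F4: {A, C}
  F5: {E}
No 2 sites suffice: every size-2 union leaves at least one demand point uncovered.
But {F1, F2, F4} covers everything, so the minimum is 3.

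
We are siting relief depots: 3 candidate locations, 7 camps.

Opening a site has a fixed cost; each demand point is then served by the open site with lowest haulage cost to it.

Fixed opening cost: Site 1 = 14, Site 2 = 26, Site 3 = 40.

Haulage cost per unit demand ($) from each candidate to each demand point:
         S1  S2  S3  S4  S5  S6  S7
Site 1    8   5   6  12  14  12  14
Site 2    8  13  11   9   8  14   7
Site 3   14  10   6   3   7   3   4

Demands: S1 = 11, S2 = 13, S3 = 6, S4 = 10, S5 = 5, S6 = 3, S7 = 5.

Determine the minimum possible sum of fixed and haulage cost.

337

Open {Site 1, Site 3}: assign each demand point to its cheapest open site.
  S1→Site 1 11×8=88, S2→Site 1 13×5=65, S3→Site 1 6×6=36, S4→Site 3 10×3=30, S5→Site 3 5×7=35, S6→Site 3 3×3=9, S7→Site 3 5×4=20
  haulage cost 283, fixed 54 → total 337.
Compare {Site 1, Site 2, Site 3}: haulage cost 283 + fixed 80 = 363.
Compare {Site 2, Site 3}: haulage cost 348 + fixed 66 = 414.
Compare {Site 1, Site 2}: haulage cost 390 + fixed 40 = 430.
All other subsets cost ≥ 363. Minimum total cost: 337.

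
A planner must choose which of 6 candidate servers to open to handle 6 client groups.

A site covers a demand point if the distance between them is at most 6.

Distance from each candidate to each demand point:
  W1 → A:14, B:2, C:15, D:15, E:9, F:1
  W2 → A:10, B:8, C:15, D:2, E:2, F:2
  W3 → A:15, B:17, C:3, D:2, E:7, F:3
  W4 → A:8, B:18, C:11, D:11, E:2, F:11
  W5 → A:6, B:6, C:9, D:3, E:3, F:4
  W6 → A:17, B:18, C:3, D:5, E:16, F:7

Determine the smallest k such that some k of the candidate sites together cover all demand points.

2

Coverage sets (demand points within 6 of each site):
  W1: {B, F}
  W2: {D, E, F}
  W3: {C, D, F}
  W4: {E}
  W5: {A, B, D, E, F}
  W6: {C, D}
No single site covers all 6 demand points.
But {W3, W5} covers everything, so the minimum is 2.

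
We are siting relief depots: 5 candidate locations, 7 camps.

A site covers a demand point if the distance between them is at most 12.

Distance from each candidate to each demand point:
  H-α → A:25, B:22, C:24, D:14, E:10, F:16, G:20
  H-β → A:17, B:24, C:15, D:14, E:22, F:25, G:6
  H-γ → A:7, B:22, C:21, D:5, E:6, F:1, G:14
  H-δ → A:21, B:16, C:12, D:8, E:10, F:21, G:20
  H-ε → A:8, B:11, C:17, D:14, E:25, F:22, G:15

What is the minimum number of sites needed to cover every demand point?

Coverage sets (demand points within 12 of each site):
  H-α: {E}
  H-β: {G}
  H-γ: {A, D, E, F}
  H-δ: {C, D, E}
  H-ε: {A, B}
No 3 sites suffice: every size-3 union leaves at least one demand point uncovered.
But {H-β, H-γ, H-δ, H-ε} covers everything, so the minimum is 4.

4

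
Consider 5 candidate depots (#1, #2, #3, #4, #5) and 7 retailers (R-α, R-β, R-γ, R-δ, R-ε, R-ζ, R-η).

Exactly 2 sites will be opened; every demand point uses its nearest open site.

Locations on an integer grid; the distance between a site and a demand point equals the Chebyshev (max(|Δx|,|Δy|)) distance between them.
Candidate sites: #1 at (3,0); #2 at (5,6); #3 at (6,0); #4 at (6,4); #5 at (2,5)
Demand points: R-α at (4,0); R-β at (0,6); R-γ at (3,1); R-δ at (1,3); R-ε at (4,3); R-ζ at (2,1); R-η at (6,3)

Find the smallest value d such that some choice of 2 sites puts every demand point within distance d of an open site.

3

Open {#1, #5}.
  Farthest demand point is R-η at distance 3 (to #1); all others are ≤ 3.
With {#3, #5} the worst case is 4.
With {#4, #5} the worst case is 4.
No size-2 selection achieves below 3.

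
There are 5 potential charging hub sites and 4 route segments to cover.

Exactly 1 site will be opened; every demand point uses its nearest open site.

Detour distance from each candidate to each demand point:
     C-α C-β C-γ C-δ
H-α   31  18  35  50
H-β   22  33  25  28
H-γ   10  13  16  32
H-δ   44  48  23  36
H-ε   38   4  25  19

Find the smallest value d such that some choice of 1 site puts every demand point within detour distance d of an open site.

32

Open {H-γ}.
  Farthest demand point is C-δ at detour distance 32 (to H-γ); all others are ≤ 32.
With {H-β} the worst case is 33.
With {H-ε} the worst case is 38.
No size-1 selection achieves below 32.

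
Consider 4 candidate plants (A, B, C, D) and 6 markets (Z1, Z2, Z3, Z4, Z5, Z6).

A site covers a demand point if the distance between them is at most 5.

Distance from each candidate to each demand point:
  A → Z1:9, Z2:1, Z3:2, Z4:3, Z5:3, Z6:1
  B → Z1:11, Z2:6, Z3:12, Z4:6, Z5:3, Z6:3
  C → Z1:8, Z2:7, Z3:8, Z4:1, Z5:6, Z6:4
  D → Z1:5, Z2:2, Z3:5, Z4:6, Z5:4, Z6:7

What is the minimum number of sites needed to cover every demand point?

2

Coverage sets (demand points within 5 of each site):
  A: {Z2, Z3, Z4, Z5, Z6}
  B: {Z5, Z6}
  C: {Z4, Z6}
  D: {Z1, Z2, Z3, Z5}
No single site covers all 6 demand points.
But {A, D} covers everything, so the minimum is 2.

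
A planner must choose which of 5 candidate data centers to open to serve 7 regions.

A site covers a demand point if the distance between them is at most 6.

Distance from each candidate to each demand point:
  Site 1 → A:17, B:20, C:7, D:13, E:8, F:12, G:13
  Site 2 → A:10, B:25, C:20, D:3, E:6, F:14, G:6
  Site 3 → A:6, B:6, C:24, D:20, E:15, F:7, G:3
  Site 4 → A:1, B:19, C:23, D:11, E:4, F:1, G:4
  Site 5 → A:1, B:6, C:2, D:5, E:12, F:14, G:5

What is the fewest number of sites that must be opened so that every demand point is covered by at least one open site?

2

Coverage sets (demand points within 6 of each site):
  Site 1: {}
  Site 2: {D, E, G}
  Site 3: {A, B, G}
  Site 4: {A, E, F, G}
  Site 5: {A, B, C, D, G}
No single site covers all 7 demand points.
But {Site 4, Site 5} covers everything, so the minimum is 2.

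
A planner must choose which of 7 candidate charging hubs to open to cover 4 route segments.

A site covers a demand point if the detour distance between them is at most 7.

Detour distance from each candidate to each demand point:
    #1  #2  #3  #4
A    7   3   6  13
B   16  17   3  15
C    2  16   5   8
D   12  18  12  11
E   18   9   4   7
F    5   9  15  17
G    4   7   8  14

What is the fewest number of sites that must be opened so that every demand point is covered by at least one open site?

Coverage sets (demand points within 7 of each site):
  A: {#1, #2, #3}
  B: {#3}
  C: {#1, #3}
  D: {}
  E: {#3, #4}
  F: {#1}
  G: {#1, #2}
No single site covers all 4 demand points.
But {A, E} covers everything, so the minimum is 2.

2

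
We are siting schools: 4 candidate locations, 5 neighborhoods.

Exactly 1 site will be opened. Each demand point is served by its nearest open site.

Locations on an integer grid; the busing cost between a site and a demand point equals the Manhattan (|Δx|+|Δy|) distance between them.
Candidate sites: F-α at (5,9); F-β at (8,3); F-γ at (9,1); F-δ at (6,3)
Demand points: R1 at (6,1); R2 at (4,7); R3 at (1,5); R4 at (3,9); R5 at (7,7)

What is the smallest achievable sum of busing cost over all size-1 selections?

Open {F-α}.
  R1→F-α 9, R2→F-α 3, R3→F-α 8, R4→F-α 2, R5→F-α 4  ⇒ total 26.
Compare {F-δ}: total 29.
Compare {F-β}: total 37.
No size-1 selection does better; minimum is 26.

26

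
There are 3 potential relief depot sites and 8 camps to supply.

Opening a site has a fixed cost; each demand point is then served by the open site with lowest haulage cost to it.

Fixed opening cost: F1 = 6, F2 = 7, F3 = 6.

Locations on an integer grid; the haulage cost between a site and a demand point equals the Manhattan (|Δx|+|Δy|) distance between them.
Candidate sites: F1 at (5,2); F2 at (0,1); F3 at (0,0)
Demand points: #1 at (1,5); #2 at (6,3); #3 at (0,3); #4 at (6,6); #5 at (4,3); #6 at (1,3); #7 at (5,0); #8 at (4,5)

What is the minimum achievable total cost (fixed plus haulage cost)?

38

Open {F1, F2}: assign each demand point to its cheapest open site.
  #1→F2 5, #2→F1 2, #3→F2 2, #4→F1 5, #5→F1 2, #6→F2 3, #7→F1 2, #8→F1 4
  haulage cost 25, fixed 13 → total 38.
Compare {F1}: haulage cost 33 + fixed 6 = 39.
Compare {F1, F3}: haulage cost 28 + fixed 12 = 40.
Compare {F1, F2, F3}: haulage cost 25 + fixed 19 = 44.
All other subsets cost ≥ 39. Minimum total cost: 38.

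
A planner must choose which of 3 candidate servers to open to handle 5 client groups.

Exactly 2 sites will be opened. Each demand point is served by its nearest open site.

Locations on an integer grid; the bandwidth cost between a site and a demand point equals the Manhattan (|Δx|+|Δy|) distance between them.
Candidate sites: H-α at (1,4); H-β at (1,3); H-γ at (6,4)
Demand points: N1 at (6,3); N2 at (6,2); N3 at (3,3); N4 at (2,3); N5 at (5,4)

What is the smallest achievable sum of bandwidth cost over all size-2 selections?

7

Open {H-β, H-γ}.
  N1→H-γ 1, N2→H-γ 2, N3→H-β 2, N4→H-β 1, N5→H-γ 1  ⇒ total 7.
Compare {H-α, H-γ}: total 9.
Compare {H-α, H-β}: total 18.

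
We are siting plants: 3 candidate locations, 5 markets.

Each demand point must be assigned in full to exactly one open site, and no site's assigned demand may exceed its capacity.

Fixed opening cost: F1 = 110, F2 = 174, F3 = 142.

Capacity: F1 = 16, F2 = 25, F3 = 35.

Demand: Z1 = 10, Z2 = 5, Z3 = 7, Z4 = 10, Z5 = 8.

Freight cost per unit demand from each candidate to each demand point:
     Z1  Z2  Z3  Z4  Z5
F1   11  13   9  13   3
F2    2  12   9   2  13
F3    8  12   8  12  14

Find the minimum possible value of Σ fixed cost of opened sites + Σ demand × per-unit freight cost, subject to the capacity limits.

471

Open {F1, F2}; cheapest assignment that respects the capacities:
  F1 (cap 16, load 15): Z3, Z5 — cost 7×9 + 8×3 = 87
  F2 (cap 25, load 25): Z1, Z2, Z4 — cost 10×2 + 5×12 + 10×2 = 100
  Shipping 187, fixed 284 → total 471.
  Any other capacity-feasible assignment to {F1, F2} ships for at least 187.
Compare {F2, F3}: its best feasible assignment gives total 584.
Compare {F1, F3}: its best feasible assignment gives total 592.
Every other set of open sites that can feasibly serve all demand totals ≥ 584 even under its best assignment. Minimum: 471.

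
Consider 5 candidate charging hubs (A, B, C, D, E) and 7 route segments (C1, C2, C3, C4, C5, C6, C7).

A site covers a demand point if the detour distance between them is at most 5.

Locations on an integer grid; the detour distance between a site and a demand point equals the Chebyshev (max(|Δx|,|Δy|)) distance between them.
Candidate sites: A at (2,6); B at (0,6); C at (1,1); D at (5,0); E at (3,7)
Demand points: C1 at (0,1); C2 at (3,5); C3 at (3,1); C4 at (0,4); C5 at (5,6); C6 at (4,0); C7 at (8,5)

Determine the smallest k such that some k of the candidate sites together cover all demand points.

2

Coverage sets (demand points within 5 of each site):
  A: {C1, C2, C3, C4, C5}
  B: {C1, C2, C3, C4, C5}
  C: {C1, C2, C3, C4, C5, C6}
  D: {C1, C2, C3, C4, C6, C7}
  E: {C2, C4, C5, C7}
No single site covers all 7 demand points.
But {A, D} covers everything, so the minimum is 2.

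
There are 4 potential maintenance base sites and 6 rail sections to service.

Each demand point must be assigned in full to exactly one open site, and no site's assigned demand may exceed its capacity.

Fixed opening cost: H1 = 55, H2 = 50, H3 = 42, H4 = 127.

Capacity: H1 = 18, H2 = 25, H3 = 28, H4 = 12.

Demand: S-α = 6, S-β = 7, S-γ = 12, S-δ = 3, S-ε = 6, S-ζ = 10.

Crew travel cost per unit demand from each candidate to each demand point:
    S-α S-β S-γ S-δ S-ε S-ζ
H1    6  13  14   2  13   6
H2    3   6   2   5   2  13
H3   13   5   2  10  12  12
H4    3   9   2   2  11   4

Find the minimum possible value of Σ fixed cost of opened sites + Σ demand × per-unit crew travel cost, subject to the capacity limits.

302

Open {H1, H2, H3}; cheapest assignment that respects the capacities:
  H1 (cap 18, load 13): S-δ, S-ζ — cost 3×2 + 10×6 = 66
  H2 (cap 25, load 24): S-α, S-γ, S-ε — cost 6×3 + 12×2 + 6×2 = 54
  H3 (cap 28, load 7): S-β — cost 7×5 = 35
  Shipping 155, fixed 147 → total 302.
  Any other capacity-feasible assignment to {H1, H2, H3} ships for at least 155.
Compare {H2, H3}: its best feasible assignment gives total 323.
Compare {H1, H3}: its best feasible assignment gives total 354.
Every other set of open sites that can feasibly serve all demand totals ≥ 323 even under its best assignment. Minimum: 302.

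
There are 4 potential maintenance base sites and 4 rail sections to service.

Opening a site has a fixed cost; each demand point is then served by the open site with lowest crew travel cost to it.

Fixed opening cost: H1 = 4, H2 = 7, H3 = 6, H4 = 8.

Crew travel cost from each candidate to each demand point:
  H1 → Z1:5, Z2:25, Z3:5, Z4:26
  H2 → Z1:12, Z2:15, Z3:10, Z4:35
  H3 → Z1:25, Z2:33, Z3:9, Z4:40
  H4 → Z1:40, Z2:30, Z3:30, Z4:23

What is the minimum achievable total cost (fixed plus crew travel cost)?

Open {H1, H2}: assign each demand point to its cheapest open site.
  Z1→H1 5, Z2→H2 15, Z3→H1 5, Z4→H1 26
  crew travel cost 51, fixed 11 → total 62.
Compare {H1}: crew travel cost 61 + fixed 4 = 65.
Compare {H1, H2, H4}: crew travel cost 48 + fixed 19 = 67.
Compare {H1, H2, H3}: crew travel cost 51 + fixed 17 = 68.
All other subsets cost ≥ 65. Minimum total cost: 62.

62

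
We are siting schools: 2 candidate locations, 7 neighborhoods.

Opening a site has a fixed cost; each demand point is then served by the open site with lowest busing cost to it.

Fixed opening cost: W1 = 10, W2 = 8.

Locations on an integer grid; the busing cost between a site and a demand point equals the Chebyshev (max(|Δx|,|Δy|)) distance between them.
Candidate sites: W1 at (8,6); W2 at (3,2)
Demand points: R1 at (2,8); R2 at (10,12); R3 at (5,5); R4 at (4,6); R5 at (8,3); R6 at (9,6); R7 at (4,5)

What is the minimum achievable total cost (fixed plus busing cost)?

37

Open {W1}: assign each demand point to its cheapest open site.
  R1→W1 6, R2→W1 6, R3→W1 3, R4→W1 4, R5→W1 3, R6→W1 1, R7→W1 4
  busing cost 27, fixed 10 → total 37.
Compare {W1, W2}: busing cost 26 + fixed 18 = 44.
Compare {W2}: busing cost 37 + fixed 8 = 45.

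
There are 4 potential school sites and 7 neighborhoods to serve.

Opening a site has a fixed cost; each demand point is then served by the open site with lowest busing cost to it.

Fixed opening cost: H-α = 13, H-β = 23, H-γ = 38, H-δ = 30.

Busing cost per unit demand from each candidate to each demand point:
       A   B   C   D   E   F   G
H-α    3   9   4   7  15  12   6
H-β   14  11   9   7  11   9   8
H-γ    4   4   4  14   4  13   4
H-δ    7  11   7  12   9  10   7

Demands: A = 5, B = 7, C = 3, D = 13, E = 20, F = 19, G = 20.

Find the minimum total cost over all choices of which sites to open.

543

Open {H-β, H-γ}: assign each demand point to its cheapest open site.
  A→H-γ 5×4=20, B→H-γ 7×4=28, C→H-γ 3×4=12, D→H-β 13×7=91, E→H-γ 20×4=80, F→H-β 19×9=171, G→H-γ 20×4=80
  busing cost 482, fixed 61 → total 543.
Compare {H-α, H-β, H-γ}: busing cost 477 + fixed 74 = 551.
Compare {H-β, H-γ, H-δ}: busing cost 482 + fixed 91 = 573.
Compare {H-α, H-γ, H-δ}: busing cost 496 + fixed 81 = 577.
All other subsets cost ≥ 551. Minimum total cost: 543.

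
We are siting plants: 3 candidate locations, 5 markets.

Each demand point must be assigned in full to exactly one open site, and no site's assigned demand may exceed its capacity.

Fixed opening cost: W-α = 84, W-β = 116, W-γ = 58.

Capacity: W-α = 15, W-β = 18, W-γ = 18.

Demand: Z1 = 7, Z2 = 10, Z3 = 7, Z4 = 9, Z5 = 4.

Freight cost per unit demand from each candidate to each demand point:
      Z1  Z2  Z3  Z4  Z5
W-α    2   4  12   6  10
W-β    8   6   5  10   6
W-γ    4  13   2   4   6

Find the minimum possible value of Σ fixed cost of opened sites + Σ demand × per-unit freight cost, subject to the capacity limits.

406

Open {W-α, W-β, W-γ}; cheapest assignment that respects the capacities:
  W-α (cap 15, load 7): Z1 — cost 7×2 = 14
  W-β (cap 18, load 14): Z2, Z5 — cost 10×6 + 4×6 = 84
  W-γ (cap 18, load 16): Z3, Z4 — cost 7×2 + 9×4 = 50
  Shipping 148, fixed 258 → total 406.
  Any other capacity-feasible assignment to {W-α, W-β, W-γ} ships for at least 148.
Total demand is 37 and no other set of sites has combined capacity ≥ 37, so {W-α, W-β, W-γ} is the only feasible choice of open sites. Minimum: 406.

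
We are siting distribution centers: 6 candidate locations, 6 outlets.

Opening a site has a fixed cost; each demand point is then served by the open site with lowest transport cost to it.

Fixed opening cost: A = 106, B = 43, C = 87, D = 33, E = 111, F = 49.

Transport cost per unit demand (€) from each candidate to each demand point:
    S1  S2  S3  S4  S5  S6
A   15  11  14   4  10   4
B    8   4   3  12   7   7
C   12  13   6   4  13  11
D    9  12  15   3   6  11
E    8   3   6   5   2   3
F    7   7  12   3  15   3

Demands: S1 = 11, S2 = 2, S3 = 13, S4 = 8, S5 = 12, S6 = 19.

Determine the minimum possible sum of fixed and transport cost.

381

Open {B, F}: assign each demand point to its cheapest open site.
  S1→F 11×7=77, S2→B 2×4=8, S3→B 13×3=39, S4→F 8×3=24, S5→B 12×7=84, S6→F 19×3=57
  transport cost 289, fixed 92 → total 381.
Compare {B, D, F}: transport cost 277 + fixed 125 = 402.
Compare {E}: transport cost 293 + fixed 111 = 404.
Compare {B, E}: transport cost 254 + fixed 154 = 408.
All other subsets cost ≥ 402. Minimum total cost: 381.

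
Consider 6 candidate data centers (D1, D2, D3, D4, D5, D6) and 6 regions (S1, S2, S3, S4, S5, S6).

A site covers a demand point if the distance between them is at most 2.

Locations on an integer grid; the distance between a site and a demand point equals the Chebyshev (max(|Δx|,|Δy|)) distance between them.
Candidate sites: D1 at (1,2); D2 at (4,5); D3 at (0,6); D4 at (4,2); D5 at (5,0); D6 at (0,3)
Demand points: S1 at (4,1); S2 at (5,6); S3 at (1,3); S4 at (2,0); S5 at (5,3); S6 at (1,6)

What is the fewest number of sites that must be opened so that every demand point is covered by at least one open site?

Coverage sets (demand points within 2 of each site):
  D1: {S3, S4}
  D2: {S2, S5}
  D3: {S6}
  D4: {S1, S4, S5}
  D5: {S1}
  D6: {S3}
No 3 sites suffice: every size-3 union leaves at least one demand point uncovered.
But {D1, D2, D3, D4} covers everything, so the minimum is 4.

4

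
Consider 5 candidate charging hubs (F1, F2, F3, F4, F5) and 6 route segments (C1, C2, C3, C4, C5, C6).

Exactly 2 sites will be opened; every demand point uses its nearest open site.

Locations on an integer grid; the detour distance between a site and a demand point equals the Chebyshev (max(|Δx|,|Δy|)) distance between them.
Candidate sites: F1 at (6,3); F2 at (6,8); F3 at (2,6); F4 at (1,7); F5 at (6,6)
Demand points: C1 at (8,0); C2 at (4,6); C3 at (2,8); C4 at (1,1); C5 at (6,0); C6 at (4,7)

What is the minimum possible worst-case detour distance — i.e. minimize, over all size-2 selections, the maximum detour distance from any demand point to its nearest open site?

Open {F1, F2}.
  Farthest demand point is C4 at detour distance 5 (to F1); all others are ≤ 5.
With {F1, F3} the worst case is 5.
With {F1, F4} the worst case is 5.
No size-2 selection achieves below 5.

5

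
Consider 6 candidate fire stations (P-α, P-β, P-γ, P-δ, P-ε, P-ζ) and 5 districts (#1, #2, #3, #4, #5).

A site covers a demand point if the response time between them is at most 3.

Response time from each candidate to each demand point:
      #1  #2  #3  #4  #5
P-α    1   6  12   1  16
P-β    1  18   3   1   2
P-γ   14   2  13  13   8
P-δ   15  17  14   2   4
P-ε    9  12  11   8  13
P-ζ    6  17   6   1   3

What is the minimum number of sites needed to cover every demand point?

2

Coverage sets (demand points within 3 of each site):
  P-α: {#1, #4}
  P-β: {#1, #3, #4, #5}
  P-γ: {#2}
  P-δ: {#4}
  P-ε: {}
  P-ζ: {#4, #5}
No single site covers all 5 demand points.
But {P-β, P-γ} covers everything, so the minimum is 2.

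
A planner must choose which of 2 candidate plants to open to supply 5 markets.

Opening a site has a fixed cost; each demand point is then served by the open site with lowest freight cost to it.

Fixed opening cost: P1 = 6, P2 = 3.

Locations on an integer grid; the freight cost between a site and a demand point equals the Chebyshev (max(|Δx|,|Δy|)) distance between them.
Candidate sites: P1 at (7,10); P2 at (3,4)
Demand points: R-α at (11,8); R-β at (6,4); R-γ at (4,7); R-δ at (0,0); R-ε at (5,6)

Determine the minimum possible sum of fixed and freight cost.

23

Open {P2}: assign each demand point to its cheapest open site.
  R-α→P2 8, R-β→P2 3, R-γ→P2 3, R-δ→P2 4, R-ε→P2 2
  freight cost 20, fixed 3 → total 23.
Compare {P1, P2}: freight cost 16 + fixed 9 = 25.
Compare {P1}: freight cost 27 + fixed 6 = 33.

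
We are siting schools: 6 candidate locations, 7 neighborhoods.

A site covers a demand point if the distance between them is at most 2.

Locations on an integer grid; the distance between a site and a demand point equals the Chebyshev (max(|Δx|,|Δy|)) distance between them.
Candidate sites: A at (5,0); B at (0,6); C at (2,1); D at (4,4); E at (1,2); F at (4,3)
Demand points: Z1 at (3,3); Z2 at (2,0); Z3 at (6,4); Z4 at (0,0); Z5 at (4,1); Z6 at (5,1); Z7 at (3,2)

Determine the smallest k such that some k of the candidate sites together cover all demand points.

Coverage sets (demand points within 2 of each site):
  A: {Z5, Z6, Z7}
  B: {}
  C: {Z1, Z2, Z4, Z5, Z7}
  D: {Z1, Z3, Z7}
  E: {Z1, Z2, Z4, Z7}
  F: {Z1, Z3, Z5, Z6, Z7}
No single site covers all 7 demand points.
But {C, F} covers everything, so the minimum is 2.

2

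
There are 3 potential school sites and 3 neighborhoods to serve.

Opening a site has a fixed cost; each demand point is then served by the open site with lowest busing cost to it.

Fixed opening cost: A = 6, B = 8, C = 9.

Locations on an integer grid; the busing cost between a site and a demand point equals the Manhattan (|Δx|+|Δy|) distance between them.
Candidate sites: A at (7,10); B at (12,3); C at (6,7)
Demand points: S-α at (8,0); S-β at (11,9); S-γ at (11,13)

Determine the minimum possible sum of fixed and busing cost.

Open {A}: assign each demand point to its cheapest open site.
  S-α→A 11, S-β→A 5, S-γ→A 7
  busing cost 23, fixed 6 → total 29.
Compare {B}: busing cost 25 + fixed 8 = 33.
Compare {A, B}: busing cost 19 + fixed 14 = 33.
Compare {C}: busing cost 27 + fixed 9 = 36.
All other subsets cost ≥ 33. Minimum total cost: 29.

29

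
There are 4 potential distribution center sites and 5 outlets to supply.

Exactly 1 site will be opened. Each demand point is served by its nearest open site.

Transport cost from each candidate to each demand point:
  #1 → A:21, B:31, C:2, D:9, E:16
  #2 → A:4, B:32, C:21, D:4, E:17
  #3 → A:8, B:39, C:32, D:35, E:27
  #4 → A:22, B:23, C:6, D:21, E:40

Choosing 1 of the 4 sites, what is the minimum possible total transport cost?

78

Open {#2}.
  A→#2 4, B→#2 32, C→#2 21, D→#2 4, E→#2 17  ⇒ total 78.
Compare {#1}: total 79.
Compare {#4}: total 112.
No size-1 selection does better; minimum is 78.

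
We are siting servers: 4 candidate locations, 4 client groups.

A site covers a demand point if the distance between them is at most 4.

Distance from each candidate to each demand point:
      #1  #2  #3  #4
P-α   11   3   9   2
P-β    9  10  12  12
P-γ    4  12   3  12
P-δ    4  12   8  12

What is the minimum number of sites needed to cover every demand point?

2

Coverage sets (demand points within 4 of each site):
  P-α: {#2, #4}
  P-β: {}
  P-γ: {#1, #3}
  P-δ: {#1}
No single site covers all 4 demand points.
But {P-α, P-γ} covers everything, so the minimum is 2.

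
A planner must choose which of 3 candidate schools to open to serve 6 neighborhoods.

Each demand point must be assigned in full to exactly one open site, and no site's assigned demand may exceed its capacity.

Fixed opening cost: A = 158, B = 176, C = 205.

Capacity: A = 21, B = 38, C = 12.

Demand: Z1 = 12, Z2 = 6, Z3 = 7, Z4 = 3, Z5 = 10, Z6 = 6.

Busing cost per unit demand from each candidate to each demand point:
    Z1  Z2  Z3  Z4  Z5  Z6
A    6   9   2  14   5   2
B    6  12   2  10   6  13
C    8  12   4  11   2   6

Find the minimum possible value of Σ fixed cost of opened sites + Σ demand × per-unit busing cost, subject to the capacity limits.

576

Open {A, B}; cheapest assignment that respects the capacities:
  A (cap 21, load 19): Z2, Z3, Z6 — cost 6×9 + 7×2 + 6×2 = 80
  B (cap 38, load 25): Z1, Z4, Z5 — cost 12×6 + 3×10 + 10×6 = 162
  Shipping 242, fixed 334 → total 576.
  Any other capacity-feasible assignment to {A, B} ships for at least 242.
Compare {B, C}: its best feasible assignment gives total 665.
Compare {A, B, C}: its best feasible assignment gives total 741.
Every other set of open sites that can feasibly serve all demand totals ≥ 665 even under its best assignment. Minimum: 576.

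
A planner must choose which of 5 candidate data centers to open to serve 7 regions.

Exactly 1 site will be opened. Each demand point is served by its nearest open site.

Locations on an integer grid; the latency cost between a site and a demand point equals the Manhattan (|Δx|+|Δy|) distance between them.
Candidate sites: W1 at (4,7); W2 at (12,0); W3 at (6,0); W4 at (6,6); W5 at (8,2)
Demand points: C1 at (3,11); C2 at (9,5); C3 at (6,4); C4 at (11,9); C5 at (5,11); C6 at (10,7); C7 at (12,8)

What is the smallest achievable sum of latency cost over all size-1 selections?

Open {W4}.
  C1→W4 8, C2→W4 4, C3→W4 2, C4→W4 8, C5→W4 6, C6→W4 5, C7→W4 8  ⇒ total 41.
Compare {W1}: total 46.
Compare {W5}: total 61.
No size-1 selection does better; minimum is 41.

41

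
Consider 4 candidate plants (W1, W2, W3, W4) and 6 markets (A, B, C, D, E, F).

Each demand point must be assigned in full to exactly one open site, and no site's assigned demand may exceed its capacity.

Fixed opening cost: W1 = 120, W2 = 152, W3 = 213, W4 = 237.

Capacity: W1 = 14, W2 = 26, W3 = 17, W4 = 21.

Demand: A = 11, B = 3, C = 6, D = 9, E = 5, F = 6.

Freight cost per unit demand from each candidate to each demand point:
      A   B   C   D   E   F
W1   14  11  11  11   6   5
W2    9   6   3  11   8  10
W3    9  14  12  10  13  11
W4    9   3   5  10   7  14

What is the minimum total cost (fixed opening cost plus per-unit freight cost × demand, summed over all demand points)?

581

Open {W1, W2}; cheapest assignment that respects the capacities:
  W1 (cap 14, load 14): B, E, F — cost 3×11 + 5×6 + 6×5 = 93
  W2 (cap 26, load 26): A, C, D — cost 11×9 + 6×3 + 9×11 = 216
  Shipping 309, fixed 272 → total 581.
  Any other capacity-feasible assignment to {W1, W2} ships for at least 309.
Compare {W2, W3}: its best feasible assignment gives total 696.
Compare {W2, W4}: its best feasible assignment gives total 700.
Every other set of open sites that can feasibly serve all demand totals ≥ 696 even under its best assignment. Minimum: 581.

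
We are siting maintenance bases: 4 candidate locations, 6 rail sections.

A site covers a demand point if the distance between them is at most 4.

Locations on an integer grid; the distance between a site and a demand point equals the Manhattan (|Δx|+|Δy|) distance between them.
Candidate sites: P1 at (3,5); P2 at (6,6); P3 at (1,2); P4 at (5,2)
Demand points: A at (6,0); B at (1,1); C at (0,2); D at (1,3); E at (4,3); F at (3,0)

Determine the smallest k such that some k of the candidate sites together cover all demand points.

Coverage sets (demand points within 4 of each site):
  P1: {D, E}
  P2: {}
  P3: {B, C, D, E, F}
  P4: {A, E, F}
No single site covers all 6 demand points.
But {P3, P4} covers everything, so the minimum is 2.

2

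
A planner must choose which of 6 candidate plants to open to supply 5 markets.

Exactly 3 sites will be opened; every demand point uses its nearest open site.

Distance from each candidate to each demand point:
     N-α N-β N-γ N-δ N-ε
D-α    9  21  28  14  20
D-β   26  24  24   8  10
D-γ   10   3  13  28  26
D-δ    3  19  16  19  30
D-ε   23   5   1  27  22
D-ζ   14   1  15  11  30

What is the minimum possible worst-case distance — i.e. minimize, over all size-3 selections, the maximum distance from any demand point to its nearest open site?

Open {D-α, D-β, D-ε}.
  Farthest demand point is N-ε at distance 10 (to D-β); all others are ≤ 10.
With {D-β, D-γ, D-ε} the worst case is 10.
With {D-β, D-δ, D-ε} the worst case is 10.
No size-3 selection achieves below 10.

10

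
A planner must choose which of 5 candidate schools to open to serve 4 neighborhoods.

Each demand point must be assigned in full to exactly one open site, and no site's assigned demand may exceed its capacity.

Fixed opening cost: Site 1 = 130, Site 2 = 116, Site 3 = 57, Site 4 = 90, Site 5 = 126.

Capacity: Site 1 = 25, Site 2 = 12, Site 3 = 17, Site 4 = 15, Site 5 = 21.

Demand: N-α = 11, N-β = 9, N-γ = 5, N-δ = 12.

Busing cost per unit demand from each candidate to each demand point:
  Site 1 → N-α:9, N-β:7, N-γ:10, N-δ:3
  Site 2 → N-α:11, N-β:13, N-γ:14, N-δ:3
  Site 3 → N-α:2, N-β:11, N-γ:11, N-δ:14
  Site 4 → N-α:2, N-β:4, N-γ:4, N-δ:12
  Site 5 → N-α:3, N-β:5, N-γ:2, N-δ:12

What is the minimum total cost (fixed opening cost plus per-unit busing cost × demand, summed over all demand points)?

363

Open {Site 1, Site 3}; cheapest assignment that respects the capacities:
  Site 1 (cap 25, load 21): N-β, N-δ — cost 9×7 + 12×3 = 99
  Site 3 (cap 17, load 16): N-α, N-γ — cost 11×2 + 5×11 = 77
  Shipping 176, fixed 187 → total 363.
  Any other capacity-feasible assignment to {Site 1, Site 3} ships for at least 176.
Compare {Site 2, Site 3, Site 4}: its best feasible assignment gives total 377.
Compare {Site 1, Site 3, Site 4}: its best feasible assignment gives total 391.
Every other set of open sites that can feasibly serve all demand totals ≥ 377 even under its best assignment. Minimum: 363.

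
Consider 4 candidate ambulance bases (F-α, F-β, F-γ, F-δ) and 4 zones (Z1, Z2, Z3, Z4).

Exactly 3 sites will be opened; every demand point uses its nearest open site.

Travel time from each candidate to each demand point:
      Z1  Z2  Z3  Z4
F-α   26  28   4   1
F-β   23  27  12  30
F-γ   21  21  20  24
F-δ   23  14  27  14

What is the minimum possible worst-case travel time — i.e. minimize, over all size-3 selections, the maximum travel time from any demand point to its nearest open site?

21

Open {F-α, F-β, F-γ}.
  Farthest demand point is Z1 at travel time 21 (to F-γ); all others are ≤ 21.
With {F-α, F-γ, F-δ} the worst case is 21.
With {F-β, F-γ, F-δ} the worst case is 21.
No size-3 selection achieves below 21.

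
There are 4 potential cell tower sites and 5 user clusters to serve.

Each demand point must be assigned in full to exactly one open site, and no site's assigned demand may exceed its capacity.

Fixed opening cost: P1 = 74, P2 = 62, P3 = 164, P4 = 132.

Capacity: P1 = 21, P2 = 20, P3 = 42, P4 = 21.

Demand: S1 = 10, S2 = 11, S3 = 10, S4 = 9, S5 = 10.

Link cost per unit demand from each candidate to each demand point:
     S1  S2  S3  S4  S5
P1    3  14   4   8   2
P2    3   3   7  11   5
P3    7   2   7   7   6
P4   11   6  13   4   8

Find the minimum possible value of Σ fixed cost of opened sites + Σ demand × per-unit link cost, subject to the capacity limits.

443

Open {P1, P3}; cheapest assignment that respects the capacities:
  P1 (cap 21, load 20): S1, S5 — cost 10×3 + 10×2 = 50
  P3 (cap 42, load 30): S2, S3, S4 — cost 11×2 + 10×7 + 9×7 = 155
  Shipping 205, fixed 238 → total 443.
  Any other capacity-feasible assignment to {P1, P3} ships for at least 205.
Compare {P1, P2, P4}: its best feasible assignment gives total 460.
Compare {P2, P3}: its best feasible assignment gives total 461.
Every other set of open sites that can feasibly serve all demand totals ≥ 460 even under its best assignment. Minimum: 443.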